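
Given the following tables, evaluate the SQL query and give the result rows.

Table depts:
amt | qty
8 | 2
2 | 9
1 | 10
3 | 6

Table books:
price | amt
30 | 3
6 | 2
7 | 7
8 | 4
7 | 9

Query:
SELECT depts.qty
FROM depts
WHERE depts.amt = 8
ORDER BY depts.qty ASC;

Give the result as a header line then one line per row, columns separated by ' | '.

== RESULT ==
depts.qty
2

Derivation:
After WHERE (1 rows):
depts.amt | depts.qty
8 | 2
After SELECT (1 rows):
depts.qty
2
After ORDER BY (1 rows):
depts.qty
2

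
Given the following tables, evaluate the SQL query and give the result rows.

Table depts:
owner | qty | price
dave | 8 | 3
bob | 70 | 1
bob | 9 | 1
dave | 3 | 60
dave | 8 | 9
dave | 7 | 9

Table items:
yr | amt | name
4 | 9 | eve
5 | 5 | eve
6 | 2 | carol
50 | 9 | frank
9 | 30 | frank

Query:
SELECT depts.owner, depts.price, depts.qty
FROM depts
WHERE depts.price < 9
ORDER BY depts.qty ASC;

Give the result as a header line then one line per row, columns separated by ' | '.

After WHERE (3 rows):
depts.owner | depts.qty | depts.price
dave | 8 | 3
bob | 70 | 1
bob | 9 | 1
After SELECT (3 rows):
depts.owner | depts.price | depts.qty
dave | 3 | 8
bob | 1 | 70
bob | 1 | 9
After ORDER BY (3 rows):
depts.owner | depts.price | depts.qty
dave | 3 | 8
bob | 1 | 9
bob | 1 | 70

== RESULT ==
depts.owner | depts.price | depts.qty
dave | 3 | 8
bob | 1 | 9
bob | 1 | 70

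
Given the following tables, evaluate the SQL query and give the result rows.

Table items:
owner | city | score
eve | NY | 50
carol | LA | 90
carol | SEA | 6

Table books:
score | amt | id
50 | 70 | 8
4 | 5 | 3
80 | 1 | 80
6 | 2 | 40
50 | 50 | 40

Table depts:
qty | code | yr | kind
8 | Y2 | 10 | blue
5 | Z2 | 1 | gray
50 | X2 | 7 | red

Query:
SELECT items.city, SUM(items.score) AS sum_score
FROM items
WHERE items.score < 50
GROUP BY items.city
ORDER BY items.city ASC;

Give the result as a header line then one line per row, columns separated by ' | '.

After WHERE (1 rows):
items.owner | items.city | items.score
carol | SEA | 6
After GROUP BY (1 rows):
items.city | sum_score
SEA | 6
After ORDER BY (1 rows):
items.city | sum_score
SEA | 6

== RESULT ==
items.city | sum_score
SEA | 6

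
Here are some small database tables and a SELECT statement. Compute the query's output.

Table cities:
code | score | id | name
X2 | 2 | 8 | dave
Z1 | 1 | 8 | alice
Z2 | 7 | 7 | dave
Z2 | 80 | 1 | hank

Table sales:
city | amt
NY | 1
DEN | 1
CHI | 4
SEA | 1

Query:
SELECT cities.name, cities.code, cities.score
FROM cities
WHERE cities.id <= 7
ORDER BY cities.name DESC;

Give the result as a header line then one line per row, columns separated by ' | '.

== RESULT ==
cities.name | cities.code | cities.score
hank | Z2 | 80
dave | Z2 | 7

Derivation:
After WHERE (2 rows):
cities.code | cities.score | cities.id | cities.name
Z2 | 7 | 7 | dave
Z2 | 80 | 1 | hank
After SELECT (2 rows):
cities.name | cities.code | cities.score
dave | Z2 | 7
hank | Z2 | 80
After ORDER BY (2 rows):
cities.name | cities.code | cities.score
hank | Z2 | 80
dave | Z2 | 7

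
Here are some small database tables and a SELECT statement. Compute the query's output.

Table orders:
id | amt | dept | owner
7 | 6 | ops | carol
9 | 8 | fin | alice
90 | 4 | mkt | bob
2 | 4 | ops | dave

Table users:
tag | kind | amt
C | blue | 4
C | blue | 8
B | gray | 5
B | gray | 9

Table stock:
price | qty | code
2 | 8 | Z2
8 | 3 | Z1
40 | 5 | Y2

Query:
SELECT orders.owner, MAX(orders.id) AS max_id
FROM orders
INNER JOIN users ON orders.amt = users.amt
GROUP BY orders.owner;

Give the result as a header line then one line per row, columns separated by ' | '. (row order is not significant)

After JOIN users (3 rows):
orders.id | orders.amt | orders.dept | orders.owner | users.tag | users.kind | users.amt
9 | 8 | fin | alice | C | blue | 8
90 | 4 | mkt | bob | C | blue | 4
2 | 4 | ops | dave | C | blue | 4
After GROUP BY (3 rows):
orders.owner | max_id
alice | 9
bob | 90
dave | 2

== RESULT ==
orders.owner | max_id
alice | 9
bob | 90
dave | 2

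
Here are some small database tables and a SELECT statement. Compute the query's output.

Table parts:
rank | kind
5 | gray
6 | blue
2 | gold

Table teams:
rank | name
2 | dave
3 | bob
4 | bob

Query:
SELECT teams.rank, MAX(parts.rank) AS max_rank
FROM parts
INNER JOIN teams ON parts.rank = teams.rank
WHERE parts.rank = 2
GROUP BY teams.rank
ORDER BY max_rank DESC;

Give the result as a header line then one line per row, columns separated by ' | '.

After JOIN teams (1 rows):
parts.rank | parts.kind | teams.rank | teams.name
2 | gold | 2 | dave
After WHERE (1 rows):
parts.rank | parts.kind | teams.rank | teams.name
2 | gold | 2 | dave
After GROUP BY (1 rows):
teams.rank | max_rank
2 | 2
After ORDER BY (1 rows):
teams.rank | max_rank
2 | 2

== RESULT ==
teams.rank | max_rank
2 | 2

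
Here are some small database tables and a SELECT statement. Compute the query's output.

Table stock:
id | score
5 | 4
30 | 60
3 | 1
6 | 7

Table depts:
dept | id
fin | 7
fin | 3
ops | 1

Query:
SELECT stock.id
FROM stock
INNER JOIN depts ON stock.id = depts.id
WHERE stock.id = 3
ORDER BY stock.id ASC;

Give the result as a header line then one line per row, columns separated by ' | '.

After JOIN depts (1 rows):
stock.id | stock.score | depts.dept | depts.id
3 | 1 | fin | 3
After WHERE (1 rows):
stock.id | stock.score | depts.dept | depts.id
3 | 1 | fin | 3
After SELECT (1 rows):
stock.id
3
After ORDER BY (1 rows):
stock.id
3

== RESULT ==
stock.id
3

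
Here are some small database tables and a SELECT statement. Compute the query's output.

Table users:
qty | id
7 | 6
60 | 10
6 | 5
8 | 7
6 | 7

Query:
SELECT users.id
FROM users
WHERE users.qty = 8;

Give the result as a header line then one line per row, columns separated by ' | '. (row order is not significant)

After WHERE (1 rows):
users.qty | users.id
8 | 7
After SELECT (1 rows):
users.id
7

== RESULT ==
users.id
7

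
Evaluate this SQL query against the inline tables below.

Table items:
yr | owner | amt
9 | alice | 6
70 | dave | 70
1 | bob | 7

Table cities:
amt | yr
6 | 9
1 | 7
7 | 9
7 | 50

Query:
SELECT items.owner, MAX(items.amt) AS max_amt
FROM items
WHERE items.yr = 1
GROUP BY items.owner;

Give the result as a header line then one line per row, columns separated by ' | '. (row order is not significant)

After WHERE (1 rows):
items.yr | items.owner | items.amt
1 | bob | 7
After GROUP BY (1 rows):
items.owner | max_amt
bob | 7

== RESULT ==
items.owner | max_amt
bob | 7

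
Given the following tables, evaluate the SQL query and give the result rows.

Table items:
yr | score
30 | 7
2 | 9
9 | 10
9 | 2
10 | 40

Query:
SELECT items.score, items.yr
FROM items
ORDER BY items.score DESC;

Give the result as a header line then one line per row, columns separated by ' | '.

After SELECT (5 rows):
items.score | items.yr
7 | 30
9 | 2
10 | 9
2 | 9
40 | 10
After ORDER BY (5 rows):
items.score | items.yr
40 | 10
10 | 9
9 | 2
7 | 30
2 | 9

== RESULT ==
items.score | items.yr
40 | 10
10 | 9
9 | 2
7 | 30
2 | 9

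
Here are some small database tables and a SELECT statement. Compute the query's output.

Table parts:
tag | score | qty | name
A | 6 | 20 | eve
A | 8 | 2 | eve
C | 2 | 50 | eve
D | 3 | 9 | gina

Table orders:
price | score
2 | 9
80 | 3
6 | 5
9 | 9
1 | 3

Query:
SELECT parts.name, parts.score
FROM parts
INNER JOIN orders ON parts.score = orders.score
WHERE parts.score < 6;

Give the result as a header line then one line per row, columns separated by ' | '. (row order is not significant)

== RESULT ==
parts.name | parts.score
gina | 3
gina | 3

Derivation:
After JOIN orders (2 rows):
parts.tag | parts.score | parts.qty | parts.name | orders.price | orders.score
D | 3 | 9 | gina | 80 | 3
D | 3 | 9 | gina | 1 | 3
After WHERE (2 rows):
parts.tag | parts.score | parts.qty | parts.name | orders.price | orders.score
D | 3 | 9 | gina | 80 | 3
D | 3 | 9 | gina | 1 | 3
After SELECT (2 rows):
parts.name | parts.score
gina | 3
gina | 3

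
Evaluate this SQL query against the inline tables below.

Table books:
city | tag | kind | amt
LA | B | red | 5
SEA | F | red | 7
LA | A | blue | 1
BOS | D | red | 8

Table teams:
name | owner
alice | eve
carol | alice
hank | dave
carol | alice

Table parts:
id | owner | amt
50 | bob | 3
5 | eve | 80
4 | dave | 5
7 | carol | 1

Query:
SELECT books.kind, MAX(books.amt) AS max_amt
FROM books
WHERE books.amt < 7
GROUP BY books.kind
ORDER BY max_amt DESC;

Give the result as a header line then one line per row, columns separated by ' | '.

== RESULT ==
books.kind | max_amt
red | 5
blue | 1

Derivation:
After WHERE (2 rows):
books.city | books.tag | books.kind | books.amt
LA | B | red | 5
LA | A | blue | 1
After GROUP BY (2 rows):
books.kind | max_amt
red | 5
blue | 1
After ORDER BY (2 rows):
books.kind | max_amt
red | 5
blue | 1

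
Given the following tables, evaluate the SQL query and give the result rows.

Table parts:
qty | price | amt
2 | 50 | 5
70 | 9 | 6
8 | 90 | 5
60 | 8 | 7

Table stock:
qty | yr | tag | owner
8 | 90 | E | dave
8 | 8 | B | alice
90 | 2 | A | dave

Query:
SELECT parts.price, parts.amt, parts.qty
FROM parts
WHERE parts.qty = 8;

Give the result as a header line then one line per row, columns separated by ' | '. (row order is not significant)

After WHERE (1 rows):
parts.qty | parts.price | parts.amt
8 | 90 | 5
After SELECT (1 rows):
parts.price | parts.amt | parts.qty
90 | 5 | 8

== RESULT ==
parts.price | parts.amt | parts.qty
90 | 5 | 8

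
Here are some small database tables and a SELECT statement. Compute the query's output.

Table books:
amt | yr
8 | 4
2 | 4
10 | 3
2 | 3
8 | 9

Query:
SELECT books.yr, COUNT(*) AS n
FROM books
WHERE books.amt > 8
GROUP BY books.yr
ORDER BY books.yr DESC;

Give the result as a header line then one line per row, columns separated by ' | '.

== RESULT ==
books.yr | n
3 | 1

Derivation:
After WHERE (1 rows):
books.amt | books.yr
10 | 3
After GROUP BY (1 rows):
books.yr | n
3 | 1
After ORDER BY (1 rows):
books.yr | n
3 | 1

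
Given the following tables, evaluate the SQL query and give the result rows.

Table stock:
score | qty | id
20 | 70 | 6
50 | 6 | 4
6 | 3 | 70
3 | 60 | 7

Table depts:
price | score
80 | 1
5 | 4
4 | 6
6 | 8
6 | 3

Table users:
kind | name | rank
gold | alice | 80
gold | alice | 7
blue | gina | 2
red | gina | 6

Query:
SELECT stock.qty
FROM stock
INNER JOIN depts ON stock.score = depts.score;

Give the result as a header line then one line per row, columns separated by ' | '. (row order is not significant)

== RESULT ==
stock.qty
3
60

Derivation:
After JOIN depts (2 rows):
stock.score | stock.qty | stock.id | depts.price | depts.score
6 | 3 | 70 | 4 | 6
3 | 60 | 7 | 6 | 3
After SELECT (2 rows):
stock.qty
3
60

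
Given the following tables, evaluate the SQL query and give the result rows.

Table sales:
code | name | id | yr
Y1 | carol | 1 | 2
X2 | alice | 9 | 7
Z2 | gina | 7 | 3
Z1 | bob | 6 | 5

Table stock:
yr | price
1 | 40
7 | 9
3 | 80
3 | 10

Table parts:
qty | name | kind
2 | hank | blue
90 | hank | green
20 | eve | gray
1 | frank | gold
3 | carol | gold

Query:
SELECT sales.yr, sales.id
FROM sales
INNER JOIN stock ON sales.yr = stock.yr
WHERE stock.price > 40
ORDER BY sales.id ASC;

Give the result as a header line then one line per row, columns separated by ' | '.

== RESULT ==
sales.yr | sales.id
3 | 7

Derivation:
After JOIN stock (3 rows):
sales.code | sales.name | sales.id | sales.yr | stock.yr | stock.price
X2 | alice | 9 | 7 | 7 | 9
Z2 | gina | 7 | 3 | 3 | 80
Z2 | gina | 7 | 3 | 3 | 10
After WHERE (1 rows):
sales.code | sales.name | sales.id | sales.yr | stock.yr | stock.price
Z2 | gina | 7 | 3 | 3 | 80
After SELECT (1 rows):
sales.yr | sales.id
3 | 7
After ORDER BY (1 rows):
sales.yr | sales.id
3 | 7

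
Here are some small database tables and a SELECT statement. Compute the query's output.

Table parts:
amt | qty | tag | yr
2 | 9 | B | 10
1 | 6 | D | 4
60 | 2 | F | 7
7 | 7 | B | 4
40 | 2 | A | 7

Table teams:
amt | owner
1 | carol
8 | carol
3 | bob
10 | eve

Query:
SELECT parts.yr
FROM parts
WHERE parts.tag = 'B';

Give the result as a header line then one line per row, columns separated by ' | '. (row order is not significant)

After WHERE (2 rows):
parts.amt | parts.qty | parts.tag | parts.yr
2 | 9 | B | 10
7 | 7 | B | 4
After SELECT (2 rows):
parts.yr
10
4

== RESULT ==
parts.yr
10
4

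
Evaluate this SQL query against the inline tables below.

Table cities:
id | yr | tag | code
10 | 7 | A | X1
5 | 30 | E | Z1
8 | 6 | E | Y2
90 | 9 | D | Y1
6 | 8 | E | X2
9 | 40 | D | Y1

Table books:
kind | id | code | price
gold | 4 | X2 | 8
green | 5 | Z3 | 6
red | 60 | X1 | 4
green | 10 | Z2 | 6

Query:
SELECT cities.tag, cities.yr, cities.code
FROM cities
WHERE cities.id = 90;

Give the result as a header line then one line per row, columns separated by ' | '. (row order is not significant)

== RESULT ==
cities.tag | cities.yr | cities.code
D | 9 | Y1

Derivation:
After WHERE (1 rows):
cities.id | cities.yr | cities.tag | cities.code
90 | 9 | D | Y1
After SELECT (1 rows):
cities.tag | cities.yr | cities.code
D | 9 | Y1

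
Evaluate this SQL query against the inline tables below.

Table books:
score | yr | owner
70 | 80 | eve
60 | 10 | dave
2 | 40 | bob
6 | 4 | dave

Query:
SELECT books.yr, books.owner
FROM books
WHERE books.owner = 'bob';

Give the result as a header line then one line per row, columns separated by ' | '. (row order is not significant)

After WHERE (1 rows):
books.score | books.yr | books.owner
2 | 40 | bob
After SELECT (1 rows):
books.yr | books.owner
40 | bob

== RESULT ==
books.yr | books.owner
40 | bob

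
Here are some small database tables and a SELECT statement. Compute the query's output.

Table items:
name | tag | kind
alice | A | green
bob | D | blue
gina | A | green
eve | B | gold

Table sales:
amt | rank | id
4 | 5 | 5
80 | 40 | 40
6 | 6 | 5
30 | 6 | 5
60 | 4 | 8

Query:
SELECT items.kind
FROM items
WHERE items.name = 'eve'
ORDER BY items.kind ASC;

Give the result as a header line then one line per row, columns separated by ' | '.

== RESULT ==
items.kind
gold

Derivation:
After WHERE (1 rows):
items.name | items.tag | items.kind
eve | B | gold
After SELECT (1 rows):
items.kind
gold
After ORDER BY (1 rows):
items.kind
gold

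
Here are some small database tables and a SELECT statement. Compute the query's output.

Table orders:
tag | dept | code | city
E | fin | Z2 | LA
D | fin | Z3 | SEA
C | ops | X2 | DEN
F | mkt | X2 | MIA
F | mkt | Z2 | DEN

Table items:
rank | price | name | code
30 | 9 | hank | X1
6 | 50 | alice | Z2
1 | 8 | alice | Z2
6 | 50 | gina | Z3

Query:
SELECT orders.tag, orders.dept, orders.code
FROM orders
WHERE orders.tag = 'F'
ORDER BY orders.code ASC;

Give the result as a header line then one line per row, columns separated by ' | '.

After WHERE (2 rows):
orders.tag | orders.dept | orders.code | orders.city
F | mkt | X2 | MIA
F | mkt | Z2 | DEN
After SELECT (2 rows):
orders.tag | orders.dept | orders.code
F | mkt | X2
F | mkt | Z2
After ORDER BY (2 rows):
orders.tag | orders.dept | orders.code
F | mkt | X2
F | mkt | Z2

== RESULT ==
orders.tag | orders.dept | orders.code
F | mkt | X2
F | mkt | Z2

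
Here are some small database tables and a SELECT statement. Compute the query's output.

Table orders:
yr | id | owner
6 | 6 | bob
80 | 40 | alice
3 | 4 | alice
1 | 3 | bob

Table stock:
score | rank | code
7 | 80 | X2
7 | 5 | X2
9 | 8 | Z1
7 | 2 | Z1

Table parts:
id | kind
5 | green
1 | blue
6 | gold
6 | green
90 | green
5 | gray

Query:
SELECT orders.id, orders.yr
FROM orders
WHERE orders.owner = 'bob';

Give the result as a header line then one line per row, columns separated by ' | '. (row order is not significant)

== RESULT ==
orders.id | orders.yr
6 | 6
3 | 1

Derivation:
After WHERE (2 rows):
orders.yr | orders.id | orders.owner
6 | 6 | bob
1 | 3 | bob
After SELECT (2 rows):
orders.id | orders.yr
6 | 6
3 | 1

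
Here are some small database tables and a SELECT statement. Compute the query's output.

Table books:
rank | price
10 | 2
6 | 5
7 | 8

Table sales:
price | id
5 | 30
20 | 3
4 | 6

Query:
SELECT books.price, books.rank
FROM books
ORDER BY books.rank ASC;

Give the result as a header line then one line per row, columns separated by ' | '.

After SELECT (3 rows):
books.price | books.rank
2 | 10
5 | 6
8 | 7
After ORDER BY (3 rows):
books.price | books.rank
5 | 6
8 | 7
2 | 10

== RESULT ==
books.price | books.rank
5 | 6
8 | 7
2 | 10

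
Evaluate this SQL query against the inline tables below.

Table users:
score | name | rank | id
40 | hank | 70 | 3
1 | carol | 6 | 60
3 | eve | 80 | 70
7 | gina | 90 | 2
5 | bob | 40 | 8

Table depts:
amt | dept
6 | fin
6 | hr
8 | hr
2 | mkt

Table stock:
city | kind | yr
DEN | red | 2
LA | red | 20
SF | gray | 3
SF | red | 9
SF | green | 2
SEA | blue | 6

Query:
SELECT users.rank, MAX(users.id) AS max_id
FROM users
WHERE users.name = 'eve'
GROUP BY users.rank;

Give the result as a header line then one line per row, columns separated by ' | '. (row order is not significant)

After WHERE (1 rows):
users.score | users.name | users.rank | users.id
3 | eve | 80 | 70
After GROUP BY (1 rows):
users.rank | max_id
80 | 70

== RESULT ==
users.rank | max_id
80 | 70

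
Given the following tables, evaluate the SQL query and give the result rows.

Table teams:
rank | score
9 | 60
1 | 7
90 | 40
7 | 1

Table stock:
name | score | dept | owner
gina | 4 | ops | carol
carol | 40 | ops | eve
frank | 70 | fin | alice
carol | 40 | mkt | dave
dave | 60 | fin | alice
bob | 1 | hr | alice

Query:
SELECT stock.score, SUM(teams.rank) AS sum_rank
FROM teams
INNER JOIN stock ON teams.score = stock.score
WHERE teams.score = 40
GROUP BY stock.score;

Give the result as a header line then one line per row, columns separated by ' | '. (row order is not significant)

== RESULT ==
stock.score | sum_rank
40 | 180

Derivation:
After JOIN stock (4 rows):
teams.rank | teams.score | stock.name | stock.score | stock.dept | stock.owner
9 | 60 | dave | 60 | fin | alice
90 | 40 | carol | 40 | ops | eve
90 | 40 | carol | 40 | mkt | dave
7 | 1 | bob | 1 | hr | alice
After WHERE (2 rows):
teams.rank | teams.score | stock.name | stock.score | stock.dept | stock.owner
90 | 40 | carol | 40 | ops | eve
90 | 40 | carol | 40 | mkt | dave
After GROUP BY (1 rows):
stock.score | sum_rank
40 | 180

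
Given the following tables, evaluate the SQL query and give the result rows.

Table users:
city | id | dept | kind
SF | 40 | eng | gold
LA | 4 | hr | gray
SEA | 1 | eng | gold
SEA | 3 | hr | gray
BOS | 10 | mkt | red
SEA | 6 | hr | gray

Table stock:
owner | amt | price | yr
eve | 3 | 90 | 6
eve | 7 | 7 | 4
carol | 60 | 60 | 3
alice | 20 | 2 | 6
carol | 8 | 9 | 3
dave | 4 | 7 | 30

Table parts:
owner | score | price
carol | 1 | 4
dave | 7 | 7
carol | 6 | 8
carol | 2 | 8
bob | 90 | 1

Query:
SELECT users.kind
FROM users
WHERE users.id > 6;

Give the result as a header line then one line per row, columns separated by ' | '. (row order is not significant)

== RESULT ==
users.kind
gold
red

Derivation:
After WHERE (2 rows):
users.city | users.id | users.dept | users.kind
SF | 40 | eng | gold
BOS | 10 | mkt | red
After SELECT (2 rows):
users.kind
gold
red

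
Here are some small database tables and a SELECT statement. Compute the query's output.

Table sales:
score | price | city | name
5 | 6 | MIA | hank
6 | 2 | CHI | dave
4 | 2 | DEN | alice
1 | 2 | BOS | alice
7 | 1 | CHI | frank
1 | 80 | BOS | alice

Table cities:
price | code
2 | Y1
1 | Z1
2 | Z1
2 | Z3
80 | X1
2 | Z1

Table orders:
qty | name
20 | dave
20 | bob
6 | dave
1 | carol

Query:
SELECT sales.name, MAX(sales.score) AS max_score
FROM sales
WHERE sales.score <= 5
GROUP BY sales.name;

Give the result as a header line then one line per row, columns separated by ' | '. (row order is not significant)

== RESULT ==
sales.name | max_score
hank | 5
alice | 4

Derivation:
After WHERE (4 rows):
sales.score | sales.price | sales.city | sales.name
5 | 6 | MIA | hank
4 | 2 | DEN | alice
1 | 2 | BOS | alice
1 | 80 | BOS | alice
After GROUP BY (2 rows):
sales.name | max_score
hank | 5
alice | 4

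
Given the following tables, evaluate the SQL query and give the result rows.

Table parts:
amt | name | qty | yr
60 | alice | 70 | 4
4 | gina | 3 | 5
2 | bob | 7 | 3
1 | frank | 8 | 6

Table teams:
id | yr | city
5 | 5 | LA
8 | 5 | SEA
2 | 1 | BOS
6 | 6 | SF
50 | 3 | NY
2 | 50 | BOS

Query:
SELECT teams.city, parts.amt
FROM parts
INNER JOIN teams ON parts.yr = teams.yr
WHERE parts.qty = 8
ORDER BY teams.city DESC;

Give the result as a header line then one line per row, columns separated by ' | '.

== RESULT ==
teams.city | parts.amt
SF | 1

Derivation:
After JOIN teams (4 rows):
parts.amt | parts.name | parts.qty | parts.yr | teams.id | teams.yr | teams.city
4 | gina | 3 | 5 | 5 | 5 | LA
4 | gina | 3 | 5 | 8 | 5 | SEA
2 | bob | 7 | 3 | 50 | 3 | NY
1 | frank | 8 | 6 | 6 | 6 | SF
After WHERE (1 rows):
parts.amt | parts.name | parts.qty | parts.yr | teams.id | teams.yr | teams.city
1 | frank | 8 | 6 | 6 | 6 | SF
After SELECT (1 rows):
teams.city | parts.amt
SF | 1
After ORDER BY (1 rows):
teams.city | parts.amt
SF | 1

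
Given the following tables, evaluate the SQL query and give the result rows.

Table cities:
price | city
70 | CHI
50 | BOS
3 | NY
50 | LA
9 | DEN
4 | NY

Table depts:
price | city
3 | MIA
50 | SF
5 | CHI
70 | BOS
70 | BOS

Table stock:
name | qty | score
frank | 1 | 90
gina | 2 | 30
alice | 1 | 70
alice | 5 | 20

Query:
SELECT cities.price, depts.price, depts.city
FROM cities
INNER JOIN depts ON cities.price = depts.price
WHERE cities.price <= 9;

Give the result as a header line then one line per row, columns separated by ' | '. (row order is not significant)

== RESULT ==
cities.price | depts.price | depts.city
3 | 3 | MIA

Derivation:
After JOIN depts (5 rows):
cities.price | cities.city | depts.price | depts.city
70 | CHI | 70 | BOS
70 | CHI | 70 | BOS
50 | BOS | 50 | SF
3 | NY | 3 | MIA
50 | LA | 50 | SF
After WHERE (1 rows):
cities.price | cities.city | depts.price | depts.city
3 | NY | 3 | MIA
After SELECT (1 rows):
cities.price | depts.price | depts.city
3 | 3 | MIA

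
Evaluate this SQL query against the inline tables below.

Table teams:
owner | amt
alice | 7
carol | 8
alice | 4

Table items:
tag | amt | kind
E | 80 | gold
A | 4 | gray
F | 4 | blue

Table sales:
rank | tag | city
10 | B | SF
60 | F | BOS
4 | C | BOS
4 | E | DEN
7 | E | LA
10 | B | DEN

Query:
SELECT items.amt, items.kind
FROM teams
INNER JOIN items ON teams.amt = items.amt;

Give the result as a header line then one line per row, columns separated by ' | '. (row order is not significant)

== RESULT ==
items.amt | items.kind
4 | gray
4 | blue

Derivation:
After JOIN items (2 rows):
teams.owner | teams.amt | items.tag | items.amt | items.kind
alice | 4 | A | 4 | gray
alice | 4 | F | 4 | blue
After SELECT (2 rows):
items.amt | items.kind
4 | gray
4 | blue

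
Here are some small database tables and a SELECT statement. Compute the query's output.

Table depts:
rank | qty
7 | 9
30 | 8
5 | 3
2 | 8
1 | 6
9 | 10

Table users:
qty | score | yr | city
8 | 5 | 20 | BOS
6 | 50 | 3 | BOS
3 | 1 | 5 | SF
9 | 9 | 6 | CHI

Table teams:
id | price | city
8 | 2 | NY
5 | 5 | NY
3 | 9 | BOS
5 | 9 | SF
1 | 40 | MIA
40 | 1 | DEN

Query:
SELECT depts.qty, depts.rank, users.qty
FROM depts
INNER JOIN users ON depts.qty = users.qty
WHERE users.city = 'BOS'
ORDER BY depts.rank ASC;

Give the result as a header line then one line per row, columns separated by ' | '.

== RESULT ==
depts.qty | depts.rank | users.qty
6 | 1 | 6
8 | 2 | 8
8 | 30 | 8

Derivation:
After JOIN users (5 rows):
depts.rank | depts.qty | users.qty | users.score | users.yr | users.city
7 | 9 | 9 | 9 | 6 | CHI
30 | 8 | 8 | 5 | 20 | BOS
5 | 3 | 3 | 1 | 5 | SF
2 | 8 | 8 | 5 | 20 | BOS
1 | 6 | 6 | 50 | 3 | BOS
After WHERE (3 rows):
depts.rank | depts.qty | users.qty | users.score | users.yr | users.city
30 | 8 | 8 | 5 | 20 | BOS
2 | 8 | 8 | 5 | 20 | BOS
1 | 6 | 6 | 50 | 3 | BOS
After SELECT (3 rows):
depts.qty | depts.rank | users.qty
8 | 30 | 8
8 | 2 | 8
6 | 1 | 6
After ORDER BY (3 rows):
depts.qty | depts.rank | users.qty
6 | 1 | 6
8 | 2 | 8
8 | 30 | 8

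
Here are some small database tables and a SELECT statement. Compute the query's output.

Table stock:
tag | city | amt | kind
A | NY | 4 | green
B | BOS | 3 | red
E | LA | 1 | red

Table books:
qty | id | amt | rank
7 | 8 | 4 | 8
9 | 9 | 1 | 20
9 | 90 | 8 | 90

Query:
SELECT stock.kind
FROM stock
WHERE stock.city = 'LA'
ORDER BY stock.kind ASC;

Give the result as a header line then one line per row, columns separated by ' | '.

== RESULT ==
stock.kind
red

Derivation:
After WHERE (1 rows):
stock.tag | stock.city | stock.amt | stock.kind
E | LA | 1 | red
After SELECT (1 rows):
stock.kind
red
After ORDER BY (1 rows):
stock.kind
red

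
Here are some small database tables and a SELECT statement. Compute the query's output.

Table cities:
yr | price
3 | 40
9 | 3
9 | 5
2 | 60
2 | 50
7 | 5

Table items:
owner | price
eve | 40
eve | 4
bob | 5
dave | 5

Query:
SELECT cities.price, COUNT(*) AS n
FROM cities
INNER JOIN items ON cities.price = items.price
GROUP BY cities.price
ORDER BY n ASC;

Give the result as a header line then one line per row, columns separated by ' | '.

After JOIN items (5 rows):
cities.yr | cities.price | items.owner | items.price
3 | 40 | eve | 40
9 | 5 | bob | 5
9 | 5 | dave | 5
7 | 5 | bob | 5
7 | 5 | dave | 5
After GROUP BY (2 rows):
cities.price | n
40 | 1
5 | 4
After ORDER BY (2 rows):
cities.price | n
40 | 1
5 | 4

== RESULT ==
cities.price | n
40 | 1
5 | 4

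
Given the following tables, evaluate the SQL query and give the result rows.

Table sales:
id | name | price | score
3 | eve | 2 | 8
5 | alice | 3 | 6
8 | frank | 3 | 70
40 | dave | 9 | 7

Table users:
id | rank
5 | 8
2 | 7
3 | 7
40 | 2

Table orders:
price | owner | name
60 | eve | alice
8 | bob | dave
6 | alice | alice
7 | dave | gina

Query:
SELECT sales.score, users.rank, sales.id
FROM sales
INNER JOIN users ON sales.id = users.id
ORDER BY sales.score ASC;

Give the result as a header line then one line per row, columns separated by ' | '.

== RESULT ==
sales.score | users.rank | sales.id
6 | 8 | 5
7 | 2 | 40
8 | 7 | 3

Derivation:
After JOIN users (3 rows):
sales.id | sales.name | sales.price | sales.score | users.id | users.rank
3 | eve | 2 | 8 | 3 | 7
5 | alice | 3 | 6 | 5 | 8
40 | dave | 9 | 7 | 40 | 2
After SELECT (3 rows):
sales.score | users.rank | sales.id
8 | 7 | 3
6 | 8 | 5
7 | 2 | 40
After ORDER BY (3 rows):
sales.score | users.rank | sales.id
6 | 8 | 5
7 | 2 | 40
8 | 7 | 3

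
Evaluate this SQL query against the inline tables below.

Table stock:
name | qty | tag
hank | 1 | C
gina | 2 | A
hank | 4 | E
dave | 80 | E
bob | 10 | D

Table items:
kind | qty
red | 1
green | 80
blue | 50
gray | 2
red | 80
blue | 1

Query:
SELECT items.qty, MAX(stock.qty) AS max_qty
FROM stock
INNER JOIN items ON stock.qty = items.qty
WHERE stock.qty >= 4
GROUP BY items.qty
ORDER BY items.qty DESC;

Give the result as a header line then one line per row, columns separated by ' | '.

After JOIN items (5 rows):
stock.name | stock.qty | stock.tag | items.kind | items.qty
hank | 1 | C | red | 1
hank | 1 | C | blue | 1
gina | 2 | A | gray | 2
dave | 80 | E | green | 80
dave | 80 | E | red | 80
After WHERE (2 rows):
stock.name | stock.qty | stock.tag | items.kind | items.qty
dave | 80 | E | green | 80
dave | 80 | E | red | 80
After GROUP BY (1 rows):
items.qty | max_qty
80 | 80
After ORDER BY (1 rows):
items.qty | max_qty
80 | 80

== RESULT ==
items.qty | max_qty
80 | 80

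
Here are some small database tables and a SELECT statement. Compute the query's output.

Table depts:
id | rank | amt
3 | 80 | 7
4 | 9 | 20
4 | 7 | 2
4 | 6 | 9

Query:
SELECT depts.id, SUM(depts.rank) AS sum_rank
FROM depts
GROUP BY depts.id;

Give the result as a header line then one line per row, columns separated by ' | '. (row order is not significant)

== RESULT ==
depts.id | sum_rank
3 | 80
4 | 22

Derivation:
After GROUP BY (2 rows):
depts.id | sum_rank
3 | 80
4 | 22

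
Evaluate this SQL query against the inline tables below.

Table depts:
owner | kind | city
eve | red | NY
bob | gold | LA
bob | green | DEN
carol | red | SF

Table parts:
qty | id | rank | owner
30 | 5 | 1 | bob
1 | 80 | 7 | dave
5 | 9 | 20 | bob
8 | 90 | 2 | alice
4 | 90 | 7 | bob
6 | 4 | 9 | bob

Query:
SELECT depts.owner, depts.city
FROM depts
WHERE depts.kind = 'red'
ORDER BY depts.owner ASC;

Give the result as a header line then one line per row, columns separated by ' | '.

== RESULT ==
depts.owner | depts.city
carol | SF
eve | NY

Derivation:
After WHERE (2 rows):
depts.owner | depts.kind | depts.city
eve | red | NY
carol | red | SF
After SELECT (2 rows):
depts.owner | depts.city
eve | NY
carol | SF
After ORDER BY (2 rows):
depts.owner | depts.city
carol | SF
eve | NY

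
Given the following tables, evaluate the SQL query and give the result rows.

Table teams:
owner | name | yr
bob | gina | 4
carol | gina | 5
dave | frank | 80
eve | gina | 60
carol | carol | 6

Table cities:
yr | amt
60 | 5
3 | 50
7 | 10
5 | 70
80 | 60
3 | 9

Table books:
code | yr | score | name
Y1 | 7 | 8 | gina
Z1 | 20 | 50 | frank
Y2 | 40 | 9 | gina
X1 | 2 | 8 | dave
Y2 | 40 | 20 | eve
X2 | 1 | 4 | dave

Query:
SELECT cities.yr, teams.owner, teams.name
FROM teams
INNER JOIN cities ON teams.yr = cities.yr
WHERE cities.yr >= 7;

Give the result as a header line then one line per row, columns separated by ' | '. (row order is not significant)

== RESULT ==
cities.yr | teams.owner | teams.name
80 | dave | frank
60 | eve | gina

Derivation:
After JOIN cities (3 rows):
teams.owner | teams.name | teams.yr | cities.yr | cities.amt
carol | gina | 5 | 5 | 70
dave | frank | 80 | 80 | 60
eve | gina | 60 | 60 | 5
After WHERE (2 rows):
teams.owner | teams.name | teams.yr | cities.yr | cities.amt
dave | frank | 80 | 80 | 60
eve | gina | 60 | 60 | 5
After SELECT (2 rows):
cities.yr | teams.owner | teams.name
80 | dave | frank
60 | eve | gina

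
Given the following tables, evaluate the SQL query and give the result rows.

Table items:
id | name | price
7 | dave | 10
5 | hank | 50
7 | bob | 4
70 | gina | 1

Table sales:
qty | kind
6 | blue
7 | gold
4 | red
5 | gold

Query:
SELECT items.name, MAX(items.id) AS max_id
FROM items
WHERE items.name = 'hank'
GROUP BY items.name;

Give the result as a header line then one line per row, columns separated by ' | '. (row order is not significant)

After WHERE (1 rows):
items.id | items.name | items.price
5 | hank | 50
After GROUP BY (1 rows):
items.name | max_id
hank | 5

== RESULT ==
items.name | max_id
hank | 5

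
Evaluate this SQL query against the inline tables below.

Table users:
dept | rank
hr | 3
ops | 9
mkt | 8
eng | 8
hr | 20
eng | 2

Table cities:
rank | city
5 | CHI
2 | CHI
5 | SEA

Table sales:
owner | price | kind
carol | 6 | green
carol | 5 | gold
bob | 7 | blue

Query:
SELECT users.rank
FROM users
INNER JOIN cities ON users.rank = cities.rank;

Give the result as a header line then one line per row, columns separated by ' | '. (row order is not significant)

== RESULT ==
users.rank
2

Derivation:
After JOIN cities (1 rows):
users.dept | users.rank | cities.rank | cities.city
eng | 2 | 2 | CHI
After SELECT (1 rows):
users.rank
2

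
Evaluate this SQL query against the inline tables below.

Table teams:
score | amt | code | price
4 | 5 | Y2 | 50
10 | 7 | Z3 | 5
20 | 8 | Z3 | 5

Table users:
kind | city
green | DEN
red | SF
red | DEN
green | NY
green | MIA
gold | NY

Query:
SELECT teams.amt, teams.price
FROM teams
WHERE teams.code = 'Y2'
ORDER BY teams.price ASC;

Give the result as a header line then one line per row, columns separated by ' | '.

== RESULT ==
teams.amt | teams.price
5 | 50

Derivation:
After WHERE (1 rows):
teams.score | teams.amt | teams.code | teams.price
4 | 5 | Y2 | 50
After SELECT (1 rows):
teams.amt | teams.price
5 | 50
After ORDER BY (1 rows):
teams.amt | teams.price
5 | 50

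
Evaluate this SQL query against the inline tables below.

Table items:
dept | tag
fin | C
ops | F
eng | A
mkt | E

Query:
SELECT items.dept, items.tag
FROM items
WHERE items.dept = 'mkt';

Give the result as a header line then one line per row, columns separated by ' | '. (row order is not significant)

After WHERE (1 rows):
items.dept | items.tag
mkt | E
After SELECT (1 rows):
items.dept | items.tag
mkt | E

== RESULT ==
items.dept | items.tag
mkt | E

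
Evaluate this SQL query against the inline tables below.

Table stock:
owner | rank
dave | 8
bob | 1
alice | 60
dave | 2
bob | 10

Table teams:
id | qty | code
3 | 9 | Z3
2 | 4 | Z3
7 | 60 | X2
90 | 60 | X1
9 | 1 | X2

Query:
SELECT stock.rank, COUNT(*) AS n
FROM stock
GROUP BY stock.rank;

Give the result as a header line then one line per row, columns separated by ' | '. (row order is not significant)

== RESULT ==
stock.rank | n
8 | 1
1 | 1
60 | 1
2 | 1
10 | 1

Derivation:
After GROUP BY (5 rows):
stock.rank | n
8 | 1
1 | 1
60 | 1
2 | 1
10 | 1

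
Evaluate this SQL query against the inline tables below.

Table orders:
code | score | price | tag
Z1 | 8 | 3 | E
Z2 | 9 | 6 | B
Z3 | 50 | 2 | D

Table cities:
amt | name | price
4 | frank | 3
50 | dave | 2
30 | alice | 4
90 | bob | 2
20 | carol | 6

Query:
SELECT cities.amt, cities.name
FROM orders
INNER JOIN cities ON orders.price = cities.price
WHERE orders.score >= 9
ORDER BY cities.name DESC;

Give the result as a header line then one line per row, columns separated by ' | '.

After JOIN cities (4 rows):
orders.code | orders.score | orders.price | orders.tag | cities.amt | cities.name | cities.price
Z1 | 8 | 3 | E | 4 | frank | 3
Z2 | 9 | 6 | B | 20 | carol | 6
Z3 | 50 | 2 | D | 50 | dave | 2
Z3 | 50 | 2 | D | 90 | bob | 2
After WHERE (3 rows):
orders.code | orders.score | orders.price | orders.tag | cities.amt | cities.name | cities.price
Z2 | 9 | 6 | B | 20 | carol | 6
Z3 | 50 | 2 | D | 50 | dave | 2
Z3 | 50 | 2 | D | 90 | bob | 2
After SELECT (3 rows):
cities.amt | cities.name
20 | carol
50 | dave
90 | bob
After ORDER BY (3 rows):
cities.amt | cities.name
50 | dave
20 | carol
90 | bob

== RESULT ==
cities.amt | cities.name
50 | dave
20 | carol
90 | bob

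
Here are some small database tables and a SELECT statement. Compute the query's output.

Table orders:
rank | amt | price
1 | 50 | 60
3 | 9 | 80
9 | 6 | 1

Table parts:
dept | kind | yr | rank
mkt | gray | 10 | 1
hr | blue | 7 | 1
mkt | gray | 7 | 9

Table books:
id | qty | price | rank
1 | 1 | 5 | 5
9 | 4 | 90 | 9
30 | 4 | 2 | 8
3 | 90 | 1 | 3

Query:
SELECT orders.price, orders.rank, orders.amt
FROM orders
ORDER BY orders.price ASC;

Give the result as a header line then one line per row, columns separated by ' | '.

== RESULT ==
orders.price | orders.rank | orders.amt
1 | 9 | 6
60 | 1 | 50
80 | 3 | 9

Derivation:
After SELECT (3 rows):
orders.price | orders.rank | orders.amt
60 | 1 | 50
80 | 3 | 9
1 | 9 | 6
After ORDER BY (3 rows):
orders.price | orders.rank | orders.amt
1 | 9 | 6
60 | 1 | 50
80 | 3 | 9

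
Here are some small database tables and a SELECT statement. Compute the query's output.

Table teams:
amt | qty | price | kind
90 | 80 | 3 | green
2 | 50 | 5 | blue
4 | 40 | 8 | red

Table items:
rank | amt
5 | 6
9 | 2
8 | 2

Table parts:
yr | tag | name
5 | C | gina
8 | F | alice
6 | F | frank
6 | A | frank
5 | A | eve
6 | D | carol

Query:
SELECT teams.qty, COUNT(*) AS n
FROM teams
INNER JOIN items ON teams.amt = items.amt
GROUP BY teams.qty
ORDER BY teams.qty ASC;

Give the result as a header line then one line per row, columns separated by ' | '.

After JOIN items (2 rows):
teams.amt | teams.qty | teams.price | teams.kind | items.rank | items.amt
2 | 50 | 5 | blue | 9 | 2
2 | 50 | 5 | blue | 8 | 2
After GROUP BY (1 rows):
teams.qty | n
50 | 2
After ORDER BY (1 rows):
teams.qty | n
50 | 2

== RESULT ==
teams.qty | n
50 | 2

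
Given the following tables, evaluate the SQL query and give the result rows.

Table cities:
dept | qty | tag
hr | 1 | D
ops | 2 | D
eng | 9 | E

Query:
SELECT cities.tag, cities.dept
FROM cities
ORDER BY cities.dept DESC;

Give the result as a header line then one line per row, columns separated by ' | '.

== RESULT ==
cities.tag | cities.dept
D | ops
D | hr
E | eng

Derivation:
After SELECT (3 rows):
cities.tag | cities.dept
D | hr
D | ops
E | eng
After ORDER BY (3 rows):
cities.tag | cities.dept
D | ops
D | hr
E | eng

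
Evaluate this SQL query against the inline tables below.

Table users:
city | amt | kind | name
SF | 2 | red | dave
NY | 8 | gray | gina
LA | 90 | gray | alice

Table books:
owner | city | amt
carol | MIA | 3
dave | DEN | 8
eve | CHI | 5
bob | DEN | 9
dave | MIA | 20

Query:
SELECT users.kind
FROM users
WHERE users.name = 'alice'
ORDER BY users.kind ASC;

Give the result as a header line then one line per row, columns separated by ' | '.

After WHERE (1 rows):
users.city | users.amt | users.kind | users.name
LA | 90 | gray | alice
After SELECT (1 rows):
users.kind
gray
After ORDER BY (1 rows):
users.kind
gray

== RESULT ==
users.kind
gray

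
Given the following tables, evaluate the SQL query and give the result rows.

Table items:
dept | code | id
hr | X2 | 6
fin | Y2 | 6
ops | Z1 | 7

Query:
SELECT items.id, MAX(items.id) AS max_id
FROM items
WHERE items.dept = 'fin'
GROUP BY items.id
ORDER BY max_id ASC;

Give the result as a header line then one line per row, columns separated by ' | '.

== RESULT ==
items.id | max_id
6 | 6

Derivation:
After WHERE (1 rows):
items.dept | items.code | items.id
fin | Y2 | 6
After GROUP BY (1 rows):
items.id | max_id
6 | 6
After ORDER BY (1 rows):
items.id | max_id
6 | 6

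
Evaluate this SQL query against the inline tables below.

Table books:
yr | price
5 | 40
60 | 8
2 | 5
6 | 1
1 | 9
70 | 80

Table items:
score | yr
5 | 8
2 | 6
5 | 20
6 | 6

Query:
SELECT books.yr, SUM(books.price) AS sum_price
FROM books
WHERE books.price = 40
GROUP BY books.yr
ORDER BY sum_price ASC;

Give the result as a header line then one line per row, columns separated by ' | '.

== RESULT ==
books.yr | sum_price
5 | 40

Derivation:
After WHERE (1 rows):
books.yr | books.price
5 | 40
After GROUP BY (1 rows):
books.yr | sum_price
5 | 40
After ORDER BY (1 rows):
books.yr | sum_price
5 | 40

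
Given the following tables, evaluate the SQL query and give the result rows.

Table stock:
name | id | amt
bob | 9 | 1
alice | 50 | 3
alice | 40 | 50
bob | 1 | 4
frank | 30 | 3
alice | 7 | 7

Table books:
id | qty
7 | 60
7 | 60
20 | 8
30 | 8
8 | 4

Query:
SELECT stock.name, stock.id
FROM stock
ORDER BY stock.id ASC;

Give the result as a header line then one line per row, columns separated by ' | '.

After SELECT (6 rows):
stock.name | stock.id
bob | 9
alice | 50
alice | 40
bob | 1
frank | 30
alice | 7
After ORDER BY (6 rows):
stock.name | stock.id
bob | 1
alice | 7
bob | 9
frank | 30
alice | 40
alice | 50

== RESULT ==
stock.name | stock.id
bob | 1
alice | 7
bob | 9
frank | 30
alice | 40
alice | 50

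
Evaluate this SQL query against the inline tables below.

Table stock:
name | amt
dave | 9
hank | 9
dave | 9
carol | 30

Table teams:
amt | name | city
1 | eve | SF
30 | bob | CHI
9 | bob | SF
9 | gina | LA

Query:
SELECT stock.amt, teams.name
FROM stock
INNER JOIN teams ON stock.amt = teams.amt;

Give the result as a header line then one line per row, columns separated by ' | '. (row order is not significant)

== RESULT ==
stock.amt | teams.name
9 | bob
9 | gina
9 | bob
9 | gina
9 | bob
9 | gina
30 | bob

Derivation:
After JOIN teams (7 rows):
stock.name | stock.amt | teams.amt | teams.name | teams.city
dave | 9 | 9 | bob | SF
dave | 9 | 9 | gina | LA
hank | 9 | 9 | bob | SF
hank | 9 | 9 | gina | LA
dave | 9 | 9 | bob | SF
dave | 9 | 9 | gina | LA
carol | 30 | 30 | bob | CHI
After SELECT (7 rows):
stock.amt | teams.name
9 | bob
9 | gina
9 | bob
9 | gina
9 | bob
9 | gina
30 | bob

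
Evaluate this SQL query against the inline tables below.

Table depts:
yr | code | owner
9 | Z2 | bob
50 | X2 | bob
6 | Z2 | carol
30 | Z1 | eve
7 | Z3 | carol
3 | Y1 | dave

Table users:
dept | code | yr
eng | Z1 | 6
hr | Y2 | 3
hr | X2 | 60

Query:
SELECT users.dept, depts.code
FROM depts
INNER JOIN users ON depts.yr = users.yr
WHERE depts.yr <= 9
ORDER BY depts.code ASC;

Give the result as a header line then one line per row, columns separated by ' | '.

After JOIN users (2 rows):
depts.yr | depts.code | depts.owner | users.dept | users.code | users.yr
6 | Z2 | carol | eng | Z1 | 6
3 | Y1 | dave | hr | Y2 | 3
After WHERE (2 rows):
depts.yr | depts.code | depts.owner | users.dept | users.code | users.yr
6 | Z2 | carol | eng | Z1 | 6
3 | Y1 | dave | hr | Y2 | 3
After SELECT (2 rows):
users.dept | depts.code
eng | Z2
hr | Y1
After ORDER BY (2 rows):
users.dept | depts.code
hr | Y1
eng | Z2

== RESULT ==
users.dept | depts.code
hr | Y1
eng | Z2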